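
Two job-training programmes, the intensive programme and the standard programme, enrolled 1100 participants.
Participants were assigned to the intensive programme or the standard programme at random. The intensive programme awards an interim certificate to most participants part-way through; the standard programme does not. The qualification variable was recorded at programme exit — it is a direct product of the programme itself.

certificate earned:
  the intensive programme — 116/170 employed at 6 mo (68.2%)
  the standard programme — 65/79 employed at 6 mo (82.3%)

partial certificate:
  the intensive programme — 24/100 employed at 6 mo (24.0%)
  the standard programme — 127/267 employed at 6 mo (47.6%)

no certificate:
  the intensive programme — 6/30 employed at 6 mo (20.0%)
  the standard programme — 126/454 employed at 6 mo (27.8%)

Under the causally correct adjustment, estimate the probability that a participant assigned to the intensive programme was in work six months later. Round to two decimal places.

0.49

The stratified and pooled comparisons disagree (the standard programme wins within each qualification attained during the programme; the intensive programme wins overall), so the answer turns on the causal role of qualification attained during the programme.
Qualification attained during the programme is recorded after the programme and is itself shifted by it — it sits on the causal path from programme to outcome. Conditioning on a mediator would strip out part of the effect we want; the pooled comparison gives the total causal effect.
So P(outcome | do(the intensive programme)) is just the pooled rate for the intensive programme: 146/300 = 0.487.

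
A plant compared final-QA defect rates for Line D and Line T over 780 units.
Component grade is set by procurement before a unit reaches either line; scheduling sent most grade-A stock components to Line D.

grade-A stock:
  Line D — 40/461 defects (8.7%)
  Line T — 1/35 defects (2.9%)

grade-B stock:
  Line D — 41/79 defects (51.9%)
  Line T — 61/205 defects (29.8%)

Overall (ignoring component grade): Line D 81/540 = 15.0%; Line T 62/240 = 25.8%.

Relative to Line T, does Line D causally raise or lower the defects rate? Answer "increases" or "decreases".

increases

Here component grade is a common cause — it drives both which line a case falls under and the outcome. The crude comparison mixes populations; the stratum-specific rates are the causally relevant ones.
Within each level — grade-A stock: 8.7% vs 2.9%; grade-B stock: 51.9% vs 29.8% — Line T is lower every time.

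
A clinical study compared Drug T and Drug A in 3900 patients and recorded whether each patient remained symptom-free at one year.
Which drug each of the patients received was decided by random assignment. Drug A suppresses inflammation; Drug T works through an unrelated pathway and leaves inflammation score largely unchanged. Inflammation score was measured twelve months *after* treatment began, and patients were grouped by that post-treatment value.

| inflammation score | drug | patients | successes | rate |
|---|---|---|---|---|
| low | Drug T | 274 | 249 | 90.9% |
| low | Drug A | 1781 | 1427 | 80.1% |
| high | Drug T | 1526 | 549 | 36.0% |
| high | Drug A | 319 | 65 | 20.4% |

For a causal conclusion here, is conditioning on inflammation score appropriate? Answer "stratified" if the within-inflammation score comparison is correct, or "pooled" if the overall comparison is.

pooled

Inflammation score is downstream of the drug. One should not condition on a consequence of treatment, so the overall rates are the right comparison.
Pooled: Drug T 44.3% vs Drug A 71.0%; Drug A is higher overall.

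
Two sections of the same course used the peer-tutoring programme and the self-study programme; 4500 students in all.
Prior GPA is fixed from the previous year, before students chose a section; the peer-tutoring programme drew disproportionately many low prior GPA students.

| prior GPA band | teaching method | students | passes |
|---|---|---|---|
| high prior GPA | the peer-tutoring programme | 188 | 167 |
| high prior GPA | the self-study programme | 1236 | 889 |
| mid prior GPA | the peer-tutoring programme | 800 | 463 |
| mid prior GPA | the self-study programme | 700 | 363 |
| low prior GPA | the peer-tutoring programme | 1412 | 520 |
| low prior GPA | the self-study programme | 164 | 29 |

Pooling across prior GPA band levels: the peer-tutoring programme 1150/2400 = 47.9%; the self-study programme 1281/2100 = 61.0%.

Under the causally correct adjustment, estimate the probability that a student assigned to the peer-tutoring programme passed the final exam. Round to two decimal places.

0.60

Within every prior GPA band level the peer-tutoring programme has the higher rate, yet pooled the self-study programme does — Simpson's reversal.
Prior GPA band is set before the teaching method has any effect — it is not caused by the teaching method — and it independently drives the outcome. That makes it a confounder, so the causal comparison is within prior GPA band levels.
Standardising the peer-tutoring programme to the population prior GPA band mix: 0.316·167/188 + 0.333·463/800 + 0.350·520/1412 = 0.603.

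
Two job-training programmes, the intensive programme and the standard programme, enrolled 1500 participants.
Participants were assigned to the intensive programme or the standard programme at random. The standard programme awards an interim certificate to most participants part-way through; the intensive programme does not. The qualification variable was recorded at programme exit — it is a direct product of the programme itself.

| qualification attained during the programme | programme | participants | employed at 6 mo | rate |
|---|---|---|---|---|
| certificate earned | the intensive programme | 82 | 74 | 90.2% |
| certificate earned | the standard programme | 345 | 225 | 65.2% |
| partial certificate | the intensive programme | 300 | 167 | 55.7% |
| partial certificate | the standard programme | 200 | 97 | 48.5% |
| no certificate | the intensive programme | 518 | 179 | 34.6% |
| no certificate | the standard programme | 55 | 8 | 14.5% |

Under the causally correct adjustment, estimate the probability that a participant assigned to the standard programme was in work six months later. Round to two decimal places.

Stratifying would compare programmes among participants the programmes themselves sorted into qualification attained during the programme groups — a form of selection on an intermediate. The unconditioned pooled rates give the total causal effect.
So P(outcome | do(the standard programme)) is just the pooled rate for the standard programme: 330/600 = 0.550.

0.55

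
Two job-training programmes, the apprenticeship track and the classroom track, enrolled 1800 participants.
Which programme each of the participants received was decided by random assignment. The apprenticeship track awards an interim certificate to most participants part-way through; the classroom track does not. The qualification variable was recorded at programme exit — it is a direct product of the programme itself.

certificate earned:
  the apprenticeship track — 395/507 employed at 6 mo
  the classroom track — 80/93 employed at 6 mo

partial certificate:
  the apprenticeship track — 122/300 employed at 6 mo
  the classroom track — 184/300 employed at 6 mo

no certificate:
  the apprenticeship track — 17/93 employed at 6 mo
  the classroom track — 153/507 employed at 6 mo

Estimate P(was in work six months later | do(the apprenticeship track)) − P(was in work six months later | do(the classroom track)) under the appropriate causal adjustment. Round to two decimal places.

The qualification attained during the programme-specific comparison favours the classroom track throughout, but the pooled figures favour the apprenticeship track. The question is whether to condition on qualification attained during the programme.
Qualification attained during the programme is recorded after the programme and is itself shifted by it — it sits on the causal path from programme to outcome. Conditioning on a mediator would strip out part of the effect we want; the pooled comparison gives the total causal effect.
The causal difference is the pooled difference: 0.593 − 0.463 = +0.130.

+0.13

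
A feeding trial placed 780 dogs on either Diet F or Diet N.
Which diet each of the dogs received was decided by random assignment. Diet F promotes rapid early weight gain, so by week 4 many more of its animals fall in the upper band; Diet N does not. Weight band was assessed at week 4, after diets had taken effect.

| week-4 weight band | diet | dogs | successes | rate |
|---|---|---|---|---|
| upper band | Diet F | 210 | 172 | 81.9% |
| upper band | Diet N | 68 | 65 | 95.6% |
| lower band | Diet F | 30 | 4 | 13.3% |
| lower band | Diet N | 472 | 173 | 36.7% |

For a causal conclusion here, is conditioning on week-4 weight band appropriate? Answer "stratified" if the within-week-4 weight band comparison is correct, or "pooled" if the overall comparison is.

pooled

Within every week-4 weight band level Diet N has the higher rate, yet pooled Diet F does — Simpson's reversal.
The distribution of week-4 weight band is itself part of what the diet does — it is an intermediate outcome. Holding it fixed would remove that part of the effect; the total effect is the pooled difference.
Pooled: Diet F 73.3% vs Diet N 44.1%; Diet F is higher overall.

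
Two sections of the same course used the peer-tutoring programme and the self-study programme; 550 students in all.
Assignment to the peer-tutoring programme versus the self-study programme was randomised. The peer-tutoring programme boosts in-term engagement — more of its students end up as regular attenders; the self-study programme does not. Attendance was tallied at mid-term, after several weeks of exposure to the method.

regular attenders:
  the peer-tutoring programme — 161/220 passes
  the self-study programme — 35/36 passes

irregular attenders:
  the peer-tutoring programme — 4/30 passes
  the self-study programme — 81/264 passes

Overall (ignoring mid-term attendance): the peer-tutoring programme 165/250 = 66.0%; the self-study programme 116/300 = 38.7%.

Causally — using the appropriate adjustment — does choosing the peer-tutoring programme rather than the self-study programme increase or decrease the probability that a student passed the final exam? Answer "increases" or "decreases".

Mid-term attendance lies on the pathway teaching method → mid-term attendance → outcome, so adjusting for it blocks the indirect effect. For the total causal effect of teaching method, use the unadjusted pooled rates.
Pooled: the peer-tutoring programme 66.0% vs the self-study programme 38.7%; the peer-tutoring programme is higher overall.

increases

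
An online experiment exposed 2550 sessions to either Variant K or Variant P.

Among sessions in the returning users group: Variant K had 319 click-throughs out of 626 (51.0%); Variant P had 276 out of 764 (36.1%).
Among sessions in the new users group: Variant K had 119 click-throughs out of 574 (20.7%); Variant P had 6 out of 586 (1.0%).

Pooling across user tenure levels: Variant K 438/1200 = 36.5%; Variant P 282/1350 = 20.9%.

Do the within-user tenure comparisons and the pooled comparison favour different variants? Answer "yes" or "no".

Within each user tenure level (returning users 51.0% vs 36.1%; new users 20.7% vs 1.0%), Variant K has the higher rate every time. Pooled: 36.5% vs 20.9% — Variant K has the higher rate overall. They agree.

no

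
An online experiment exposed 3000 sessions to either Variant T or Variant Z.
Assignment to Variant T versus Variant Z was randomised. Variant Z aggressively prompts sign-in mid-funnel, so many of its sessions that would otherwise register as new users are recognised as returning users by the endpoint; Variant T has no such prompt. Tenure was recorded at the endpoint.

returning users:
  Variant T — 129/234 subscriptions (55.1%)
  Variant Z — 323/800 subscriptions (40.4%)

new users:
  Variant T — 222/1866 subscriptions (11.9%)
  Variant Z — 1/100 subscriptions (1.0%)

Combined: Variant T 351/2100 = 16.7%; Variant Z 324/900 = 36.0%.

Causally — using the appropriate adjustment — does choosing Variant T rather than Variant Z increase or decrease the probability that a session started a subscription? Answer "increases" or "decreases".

decreases

Within every user tenure level Variant T has the higher rate, yet pooled Variant Z does — Simpson's reversal.
The distribution of user tenure is itself part of what the variant does — it is an intermediate outcome. Holding it fixed would remove that part of the effect; the total effect is the pooled difference.
Pooled: Variant T 16.7% vs Variant Z 36.0%; Variant Z is higher overall.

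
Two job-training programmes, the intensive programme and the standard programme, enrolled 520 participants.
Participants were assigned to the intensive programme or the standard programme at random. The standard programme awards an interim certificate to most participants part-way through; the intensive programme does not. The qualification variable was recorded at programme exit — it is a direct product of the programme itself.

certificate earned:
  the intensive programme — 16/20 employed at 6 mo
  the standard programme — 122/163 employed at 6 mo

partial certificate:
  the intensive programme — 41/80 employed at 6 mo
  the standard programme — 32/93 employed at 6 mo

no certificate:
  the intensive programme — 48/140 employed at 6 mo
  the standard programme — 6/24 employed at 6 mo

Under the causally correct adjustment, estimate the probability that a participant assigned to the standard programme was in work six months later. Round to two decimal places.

0.57

The stratified and pooled comparisons disagree (the intensive programme wins within each qualification attained during the programme; the standard programme wins overall), so the answer turns on the causal role of qualification attained during the programme.
Qualification attained during the programme lies on the pathway programme → qualification attained during the programme → outcome, so adjusting for it blocks the indirect effect. For the total causal effect of programme, use the unadjusted pooled rates.
So P(outcome | do(the standard programme)) is just the pooled rate for the standard programme: 160/280 = 0.571.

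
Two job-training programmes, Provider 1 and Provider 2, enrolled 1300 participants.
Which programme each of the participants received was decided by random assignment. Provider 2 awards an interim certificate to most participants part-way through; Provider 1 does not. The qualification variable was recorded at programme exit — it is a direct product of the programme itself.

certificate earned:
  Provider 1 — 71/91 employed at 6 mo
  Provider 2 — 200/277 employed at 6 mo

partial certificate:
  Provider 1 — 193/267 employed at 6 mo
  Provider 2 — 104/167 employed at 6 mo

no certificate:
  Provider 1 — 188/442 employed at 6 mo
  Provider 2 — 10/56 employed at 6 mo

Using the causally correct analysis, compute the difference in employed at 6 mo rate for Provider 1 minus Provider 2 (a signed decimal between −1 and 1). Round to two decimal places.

-0.06

Within every qualification attained during the programme level Provider 1 has the higher rate, yet pooled Provider 2 does — Simpson's reversal.
Stratifying would compare programmes among participants the programmes themselves sorted into qualification attained during the programme groups — a form of selection on an intermediate. The unconditioned pooled rates give the total causal effect.
The causal difference is the pooled difference: 0.565 − 0.628 = -0.063.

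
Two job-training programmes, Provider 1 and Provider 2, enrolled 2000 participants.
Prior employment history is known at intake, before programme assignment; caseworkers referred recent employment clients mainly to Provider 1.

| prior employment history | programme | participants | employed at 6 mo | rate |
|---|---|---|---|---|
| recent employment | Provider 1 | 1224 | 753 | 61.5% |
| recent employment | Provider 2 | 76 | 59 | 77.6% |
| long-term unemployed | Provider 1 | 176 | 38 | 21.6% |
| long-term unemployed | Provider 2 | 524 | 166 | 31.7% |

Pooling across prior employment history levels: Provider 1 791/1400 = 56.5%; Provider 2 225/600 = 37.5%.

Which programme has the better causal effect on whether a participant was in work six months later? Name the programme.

Prior employment history is set before the programme has any effect — it is not caused by the programme — and it independently drives the outcome. That makes it a confounder, so the causal comparison is within prior employment history levels.
Within each level — recent employment: 61.5% vs 77.6%; long-term unemployed: 21.6% vs 31.7% — Provider 2 is higher every time.

Provider 2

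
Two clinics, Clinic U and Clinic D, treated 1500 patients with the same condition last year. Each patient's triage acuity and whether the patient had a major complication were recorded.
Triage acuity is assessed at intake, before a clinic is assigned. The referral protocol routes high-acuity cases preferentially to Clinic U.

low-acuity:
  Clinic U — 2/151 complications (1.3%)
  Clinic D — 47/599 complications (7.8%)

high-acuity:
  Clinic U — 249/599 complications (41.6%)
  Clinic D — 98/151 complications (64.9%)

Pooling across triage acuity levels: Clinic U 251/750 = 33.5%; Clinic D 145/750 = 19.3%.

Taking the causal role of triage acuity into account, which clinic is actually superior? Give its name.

Clinic U

The stratified and pooled comparisons disagree (Clinic U wins within each triage acuity; Clinic D wins overall), so the answer turns on the causal role of triage acuity.
The imbalance in triage acuity arose from how patients were allocated, not from anything the clinic did; and triage acuity independently affects the outcome. The pooled gap is confounded — condition on triage acuity.
Within each level — low-acuity: 1.3% vs 7.8%; high-acuity: 41.6% vs 64.9% — Clinic U is lower every time.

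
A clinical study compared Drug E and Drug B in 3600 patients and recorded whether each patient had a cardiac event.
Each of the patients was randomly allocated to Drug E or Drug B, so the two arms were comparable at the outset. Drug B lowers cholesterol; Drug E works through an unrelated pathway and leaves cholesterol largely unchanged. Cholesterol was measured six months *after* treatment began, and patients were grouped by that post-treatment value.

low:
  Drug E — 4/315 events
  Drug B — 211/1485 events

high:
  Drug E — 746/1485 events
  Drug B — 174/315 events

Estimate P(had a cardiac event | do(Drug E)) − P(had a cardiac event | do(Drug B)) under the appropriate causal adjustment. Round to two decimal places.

+0.20

Drug E is lower inside every cholesterol stratum but Drug B is lower in aggregate. Whether to stratify depends on how cholesterol relates to the drug.
Cholesterol is recorded after the drug and is itself shifted by it — it sits on the causal path from drug to outcome. Conditioning on a mediator would strip out part of the effect we want; the pooled comparison gives the total causal effect.
The causal difference is the pooled difference: 0.417 − 0.214 = +0.203.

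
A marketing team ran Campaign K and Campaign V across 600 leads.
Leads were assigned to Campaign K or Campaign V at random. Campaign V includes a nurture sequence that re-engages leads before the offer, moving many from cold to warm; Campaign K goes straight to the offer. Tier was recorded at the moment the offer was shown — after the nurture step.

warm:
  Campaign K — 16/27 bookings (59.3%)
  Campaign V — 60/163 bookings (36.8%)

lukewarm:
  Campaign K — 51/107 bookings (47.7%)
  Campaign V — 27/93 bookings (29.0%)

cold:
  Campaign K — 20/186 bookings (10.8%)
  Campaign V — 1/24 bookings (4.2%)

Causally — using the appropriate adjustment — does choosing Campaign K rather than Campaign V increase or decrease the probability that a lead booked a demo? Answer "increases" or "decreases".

Engagement tier is recorded after the campaign and is itself shifted by it — it sits on the causal path from campaign to outcome. Conditioning on a mediator would strip out part of the effect we want; the pooled comparison gives the total causal effect.
Pooled: Campaign K 27.2% vs Campaign V 31.4%; Campaign V is higher overall.

decreases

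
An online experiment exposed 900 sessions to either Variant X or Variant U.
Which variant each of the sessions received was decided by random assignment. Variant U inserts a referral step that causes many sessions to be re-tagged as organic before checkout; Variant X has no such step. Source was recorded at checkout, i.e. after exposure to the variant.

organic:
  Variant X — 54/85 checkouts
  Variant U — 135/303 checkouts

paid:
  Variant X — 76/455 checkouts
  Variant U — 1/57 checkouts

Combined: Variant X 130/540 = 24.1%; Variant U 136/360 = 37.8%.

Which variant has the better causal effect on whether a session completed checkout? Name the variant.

Variant X is higher inside every traffic source stratum but Variant U is higher in aggregate. Whether to stratify depends on how traffic source relates to the variant.
Traffic source here is a post-treatment variable shaped by the variant; conditioning on it would introduce bias rather than remove it. The overall comparison is the causal one.
Pooled: Variant X 24.1% vs Variant U 37.8%; Variant U is higher overall.

Variant U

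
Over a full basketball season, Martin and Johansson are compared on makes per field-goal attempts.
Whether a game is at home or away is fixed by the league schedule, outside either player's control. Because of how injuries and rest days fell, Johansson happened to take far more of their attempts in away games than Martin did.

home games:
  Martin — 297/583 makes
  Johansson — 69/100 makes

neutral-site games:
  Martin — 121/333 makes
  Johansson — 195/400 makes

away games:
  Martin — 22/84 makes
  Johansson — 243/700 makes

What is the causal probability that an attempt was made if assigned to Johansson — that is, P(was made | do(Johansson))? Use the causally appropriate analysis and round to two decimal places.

Nothing the player does changes game venue; the imbalance is an allocation artefact. With game venue also predicting the outcome, the pooled figure is confounded, and the within-stratum comparison is the causal one.
Standardising Johansson to the population game venue mix: 0.310·69/100 + 0.333·195/400 + 0.356·243/700 = 0.500.

0.50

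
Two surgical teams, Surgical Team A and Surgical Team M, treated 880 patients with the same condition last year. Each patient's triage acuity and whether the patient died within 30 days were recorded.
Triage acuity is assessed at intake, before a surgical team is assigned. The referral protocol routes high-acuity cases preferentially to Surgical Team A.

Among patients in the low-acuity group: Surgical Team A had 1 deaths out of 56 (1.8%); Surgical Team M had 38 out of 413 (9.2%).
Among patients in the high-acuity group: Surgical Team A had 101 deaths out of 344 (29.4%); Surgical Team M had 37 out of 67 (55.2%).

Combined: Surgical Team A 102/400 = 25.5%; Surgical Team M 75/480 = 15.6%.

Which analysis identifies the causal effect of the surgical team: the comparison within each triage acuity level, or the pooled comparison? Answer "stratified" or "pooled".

stratified

Since triage acuity is a pre-existing factor (not a product of the surgical team) and it affects the outcome on its own, it is a confounder. The stratified rates, not the pooled rate, identify the causal effect.
Within each level — low-acuity: 1.8% vs 9.2%; high-acuity: 29.4% vs 55.2% — Surgical Team A is lower every time.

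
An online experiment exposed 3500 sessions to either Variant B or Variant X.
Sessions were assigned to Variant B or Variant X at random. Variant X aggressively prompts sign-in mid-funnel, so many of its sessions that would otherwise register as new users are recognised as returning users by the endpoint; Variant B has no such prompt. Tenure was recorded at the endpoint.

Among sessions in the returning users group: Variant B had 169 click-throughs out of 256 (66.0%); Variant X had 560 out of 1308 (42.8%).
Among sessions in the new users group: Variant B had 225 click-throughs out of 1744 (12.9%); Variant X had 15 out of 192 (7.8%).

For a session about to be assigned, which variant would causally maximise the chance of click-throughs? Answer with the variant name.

User tenure here is a post-treatment variable shaped by the variant; conditioning on it would introduce bias rather than remove it. The overall comparison is the causal one.
Pooled: Variant B 19.7% vs Variant X 38.3%; Variant X is higher overall.

Variant X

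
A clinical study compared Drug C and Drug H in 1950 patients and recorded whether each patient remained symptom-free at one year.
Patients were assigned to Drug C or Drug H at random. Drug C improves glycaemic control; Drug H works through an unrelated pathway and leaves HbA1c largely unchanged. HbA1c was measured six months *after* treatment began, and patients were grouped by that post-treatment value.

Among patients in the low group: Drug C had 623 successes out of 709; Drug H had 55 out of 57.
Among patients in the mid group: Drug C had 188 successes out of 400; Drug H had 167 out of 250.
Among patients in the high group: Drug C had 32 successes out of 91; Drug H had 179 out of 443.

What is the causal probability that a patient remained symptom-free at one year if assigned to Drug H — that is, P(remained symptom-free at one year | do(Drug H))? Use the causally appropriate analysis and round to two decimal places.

0.53

Drug H is higher inside every HbA1c stratum but Drug C is higher in aggregate. Whether to stratify depends on how HbA1c relates to the drug.
HbA1c is downstream of the drug. One should not condition on a consequence of treatment, so the overall rates are the right comparison.
So P(outcome | do(Drug H)) is just the pooled rate for Drug H: 401/750 = 0.535.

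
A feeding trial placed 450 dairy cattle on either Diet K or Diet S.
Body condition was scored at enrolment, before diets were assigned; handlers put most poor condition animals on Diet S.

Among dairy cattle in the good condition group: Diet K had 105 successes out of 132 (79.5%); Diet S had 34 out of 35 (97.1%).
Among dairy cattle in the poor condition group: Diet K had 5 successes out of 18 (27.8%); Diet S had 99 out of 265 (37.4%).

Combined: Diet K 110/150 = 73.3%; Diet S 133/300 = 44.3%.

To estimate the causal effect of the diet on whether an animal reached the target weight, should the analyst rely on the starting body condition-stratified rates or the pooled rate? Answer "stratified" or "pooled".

The stratified and pooled comparisons disagree (Diet S wins within each starting body condition; Diet K wins overall), so the answer turns on the causal role of starting body condition.
Here starting body condition is a common cause — it drives both which diet a case falls under and the outcome. The crude comparison mixes populations; the stratum-specific rates are the causally relevant ones.
Within each level — good condition: 79.5% vs 97.1%; poor condition: 27.8% vs 37.4% — Diet S is higher every time.

stratified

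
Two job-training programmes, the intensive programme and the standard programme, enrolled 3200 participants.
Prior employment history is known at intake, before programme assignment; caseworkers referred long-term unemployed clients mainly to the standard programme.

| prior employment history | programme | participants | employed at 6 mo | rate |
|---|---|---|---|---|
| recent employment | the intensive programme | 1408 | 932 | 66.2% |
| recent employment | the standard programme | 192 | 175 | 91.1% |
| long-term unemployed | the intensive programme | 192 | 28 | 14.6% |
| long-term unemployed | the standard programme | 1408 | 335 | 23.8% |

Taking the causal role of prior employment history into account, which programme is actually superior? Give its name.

Within every prior employment history level the standard programme has the higher rate, yet pooled the intensive programme does — Simpson's reversal.
Here prior employment history is a common cause — it drives both which programme a case falls under and the outcome. The crude comparison mixes populations; the stratum-specific rates are the causally relevant ones.
Within each level — recent employment: 66.2% vs 91.1%; long-term unemployed: 14.6% vs 23.8% — the standard programme is higher every time.

the standard programme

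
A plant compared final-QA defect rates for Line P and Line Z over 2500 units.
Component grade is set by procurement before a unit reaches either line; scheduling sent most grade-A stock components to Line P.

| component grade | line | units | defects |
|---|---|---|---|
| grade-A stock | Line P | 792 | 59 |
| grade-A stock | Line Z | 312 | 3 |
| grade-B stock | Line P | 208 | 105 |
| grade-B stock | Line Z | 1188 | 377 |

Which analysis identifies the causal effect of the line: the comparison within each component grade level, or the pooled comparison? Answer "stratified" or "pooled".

stratified

Line Z is lower inside every component grade stratum but Line P is lower in aggregate. Whether to stratify depends on how component grade relates to the line.
Here component grade is a common cause — it drives both which line a case falls under and the outcome. The crude comparison mixes populations; the stratum-specific rates are the causally relevant ones.
Within each level — grade-A stock: 7.4% vs 1.0%; grade-B stock: 50.5% vs 31.7% — Line Z is lower every time.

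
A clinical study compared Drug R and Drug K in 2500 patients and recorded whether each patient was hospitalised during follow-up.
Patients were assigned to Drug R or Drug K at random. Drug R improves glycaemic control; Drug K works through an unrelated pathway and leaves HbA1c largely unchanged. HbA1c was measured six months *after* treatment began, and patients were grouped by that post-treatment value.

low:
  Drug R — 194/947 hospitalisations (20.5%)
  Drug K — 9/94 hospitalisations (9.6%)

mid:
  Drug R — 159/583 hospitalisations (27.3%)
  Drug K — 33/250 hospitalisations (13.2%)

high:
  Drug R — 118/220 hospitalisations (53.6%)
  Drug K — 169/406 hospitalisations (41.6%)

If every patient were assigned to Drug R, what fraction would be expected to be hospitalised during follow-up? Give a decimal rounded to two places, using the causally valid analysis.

0.27

HbA1c is downstream of the drug. One should not condition on a consequence of treatment, so the overall rates are the right comparison.
So P(outcome | do(Drug R)) is just the pooled rate for Drug R: 471/1750 = 0.269.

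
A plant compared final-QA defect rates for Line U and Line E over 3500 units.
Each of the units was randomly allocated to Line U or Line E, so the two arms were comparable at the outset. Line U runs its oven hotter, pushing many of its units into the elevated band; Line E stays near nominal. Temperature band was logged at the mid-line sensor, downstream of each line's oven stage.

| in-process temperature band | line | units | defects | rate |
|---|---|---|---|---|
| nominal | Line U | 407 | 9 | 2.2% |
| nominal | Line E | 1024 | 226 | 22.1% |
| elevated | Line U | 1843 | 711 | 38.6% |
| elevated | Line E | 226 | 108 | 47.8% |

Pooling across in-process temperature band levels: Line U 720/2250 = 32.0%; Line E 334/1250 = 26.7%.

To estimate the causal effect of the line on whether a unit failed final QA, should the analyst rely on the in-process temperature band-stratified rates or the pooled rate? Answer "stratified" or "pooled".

In-process temperature band is recorded after the line and is itself shifted by it — it sits on the causal path from line to outcome. Conditioning on a mediator would strip out part of the effect we want; the pooled comparison gives the total causal effect.
Pooled: Line U 32.0% vs Line E 26.7%; Line E is lower overall.

pooled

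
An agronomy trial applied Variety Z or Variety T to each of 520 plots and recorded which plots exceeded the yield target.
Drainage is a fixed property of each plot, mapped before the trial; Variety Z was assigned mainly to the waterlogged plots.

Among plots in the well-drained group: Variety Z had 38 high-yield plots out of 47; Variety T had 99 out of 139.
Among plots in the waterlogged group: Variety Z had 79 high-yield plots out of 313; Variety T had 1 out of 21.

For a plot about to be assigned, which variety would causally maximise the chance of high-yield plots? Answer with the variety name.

The stratified and pooled comparisons disagree (Variety Z wins within each field drainage; Variety T wins overall), so the answer turns on the causal role of field drainage.
Field drainage is set before the variety has any effect — it is not caused by the variety — and it independently drives the outcome. That makes it a confounder, so the causal comparison is within field drainage levels.
Within each level — well-drained: 80.9% vs 71.2%; waterlogged: 25.2% vs 4.8% — Variety Z is higher every time.

Variety Z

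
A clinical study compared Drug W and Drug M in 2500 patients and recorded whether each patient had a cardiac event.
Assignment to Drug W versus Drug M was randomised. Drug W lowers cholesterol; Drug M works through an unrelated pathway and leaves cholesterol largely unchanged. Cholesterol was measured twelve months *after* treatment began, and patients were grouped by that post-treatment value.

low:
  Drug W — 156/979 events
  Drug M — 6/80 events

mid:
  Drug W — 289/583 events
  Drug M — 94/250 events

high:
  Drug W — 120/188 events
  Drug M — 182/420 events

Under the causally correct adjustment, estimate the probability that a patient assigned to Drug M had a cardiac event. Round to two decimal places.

0.38

Because the drug influences cholesterol, cholesterol is a post-treatment mediator, not a confounder. Stratifying on it would bias the estimate; the causal effect is the crude pooled difference.
So P(outcome | do(Drug M)) is just the pooled rate for Drug M: 282/750 = 0.376.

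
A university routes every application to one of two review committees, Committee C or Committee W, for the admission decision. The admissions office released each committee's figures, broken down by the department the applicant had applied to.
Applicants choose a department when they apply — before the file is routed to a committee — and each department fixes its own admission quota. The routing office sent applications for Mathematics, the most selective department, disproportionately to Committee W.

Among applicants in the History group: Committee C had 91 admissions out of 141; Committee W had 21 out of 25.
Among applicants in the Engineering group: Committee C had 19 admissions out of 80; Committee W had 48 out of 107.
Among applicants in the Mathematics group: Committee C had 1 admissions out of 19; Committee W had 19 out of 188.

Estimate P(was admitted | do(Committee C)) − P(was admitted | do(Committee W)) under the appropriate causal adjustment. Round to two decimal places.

-0.15

Since department is a pre-existing factor (not a product of the review committee) and it affects the outcome on its own, it is a confounder. The stratified rates, not the pooled rate, identify the causal effect.
Adjusting over the population distribution of department: 0.296·(0.645−0.840) + 0.334·(0.237−0.449) + 0.370·(0.053−0.101) = -0.146.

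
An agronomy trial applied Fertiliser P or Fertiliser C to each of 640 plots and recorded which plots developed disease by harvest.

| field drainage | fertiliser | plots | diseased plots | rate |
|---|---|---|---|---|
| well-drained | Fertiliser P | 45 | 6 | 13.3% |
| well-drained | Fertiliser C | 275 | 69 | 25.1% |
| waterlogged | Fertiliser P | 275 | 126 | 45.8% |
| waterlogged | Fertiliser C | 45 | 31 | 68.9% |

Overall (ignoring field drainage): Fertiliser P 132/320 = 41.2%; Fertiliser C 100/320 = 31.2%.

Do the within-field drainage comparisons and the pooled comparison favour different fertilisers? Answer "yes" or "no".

yes

Within each field drainage level (well-drained 13.3% vs 25.1%; waterlogged 45.8% vs 68.9%), Fertiliser P has the lower rate every time. Pooled: 41.2% vs 31.2% — Fertiliser C has the lower rate overall. The two comparisons disagree.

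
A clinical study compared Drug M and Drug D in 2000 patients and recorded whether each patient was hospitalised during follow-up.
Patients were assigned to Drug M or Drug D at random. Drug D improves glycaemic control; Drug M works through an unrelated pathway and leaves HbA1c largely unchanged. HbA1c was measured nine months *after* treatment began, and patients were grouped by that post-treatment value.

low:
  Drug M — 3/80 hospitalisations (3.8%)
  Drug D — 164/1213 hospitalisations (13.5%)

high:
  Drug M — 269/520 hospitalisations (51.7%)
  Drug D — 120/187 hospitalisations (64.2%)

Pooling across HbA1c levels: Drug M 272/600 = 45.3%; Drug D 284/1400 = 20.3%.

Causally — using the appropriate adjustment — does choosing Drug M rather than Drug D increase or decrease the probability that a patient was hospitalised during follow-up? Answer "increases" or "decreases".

increases

The distribution of HbA1c is itself part of what the drug does — it is an intermediate outcome. Holding it fixed would remove that part of the effect; the total effect is the pooled difference.
Pooled: Drug M 45.3% vs Drug D 20.3%; Drug D is lower overall.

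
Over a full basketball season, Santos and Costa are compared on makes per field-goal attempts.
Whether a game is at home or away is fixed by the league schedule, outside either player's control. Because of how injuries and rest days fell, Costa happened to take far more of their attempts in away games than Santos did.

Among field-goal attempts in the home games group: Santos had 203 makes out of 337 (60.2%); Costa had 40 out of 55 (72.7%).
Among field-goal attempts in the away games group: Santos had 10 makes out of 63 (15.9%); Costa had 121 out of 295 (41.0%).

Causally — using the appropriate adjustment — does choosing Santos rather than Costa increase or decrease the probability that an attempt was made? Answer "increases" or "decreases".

Nothing the player does changes game venue; the imbalance is an allocation artefact. With game venue also predicting the outcome, the pooled figure is confounded, and the within-stratum comparison is the causal one.
Within each level — home games: 60.2% vs 72.7%; away games: 15.9% vs 41.0% — Costa is higher every time.

decreases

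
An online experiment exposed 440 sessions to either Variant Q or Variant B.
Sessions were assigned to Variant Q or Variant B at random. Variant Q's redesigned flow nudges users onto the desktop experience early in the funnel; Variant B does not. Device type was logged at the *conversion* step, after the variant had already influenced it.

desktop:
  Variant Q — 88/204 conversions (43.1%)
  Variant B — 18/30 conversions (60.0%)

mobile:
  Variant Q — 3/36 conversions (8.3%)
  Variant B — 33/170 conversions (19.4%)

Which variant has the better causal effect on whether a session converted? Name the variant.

Device type lies on the pathway variant → device type → outcome, so adjusting for it blocks the indirect effect. For the total causal effect of variant, use the unadjusted pooled rates.
Pooled: Variant Q 37.9% vs Variant B 25.5%; Variant Q is higher overall.

Variant Q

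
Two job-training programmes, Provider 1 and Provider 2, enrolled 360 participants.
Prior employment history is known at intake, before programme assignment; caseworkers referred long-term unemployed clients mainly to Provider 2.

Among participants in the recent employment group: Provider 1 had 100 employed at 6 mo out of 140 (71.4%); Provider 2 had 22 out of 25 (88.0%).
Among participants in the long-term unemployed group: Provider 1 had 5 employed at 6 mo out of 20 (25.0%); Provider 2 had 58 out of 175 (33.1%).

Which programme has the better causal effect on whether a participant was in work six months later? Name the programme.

Provider 2

Nothing the programme does changes prior employment history; the imbalance is an allocation artefact. With prior employment history also predicting the outcome, the pooled figure is confounded, and the within-stratum comparison is the causal one.
Within each level — recent employment: 71.4% vs 88.0%; long-term unemployed: 25.0% vs 33.1% — Provider 2 is higher every time.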